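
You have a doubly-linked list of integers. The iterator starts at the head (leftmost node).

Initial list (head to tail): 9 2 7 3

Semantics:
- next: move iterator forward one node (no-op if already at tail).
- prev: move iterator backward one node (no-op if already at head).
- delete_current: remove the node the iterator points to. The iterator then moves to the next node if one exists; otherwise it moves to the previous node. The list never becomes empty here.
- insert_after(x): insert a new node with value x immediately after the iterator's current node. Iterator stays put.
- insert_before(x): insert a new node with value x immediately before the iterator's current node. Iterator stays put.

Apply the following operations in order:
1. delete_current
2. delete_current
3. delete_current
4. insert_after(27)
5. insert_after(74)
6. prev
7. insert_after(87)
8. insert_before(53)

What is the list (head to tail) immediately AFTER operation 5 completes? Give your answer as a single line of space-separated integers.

After 1 (delete_current): list=[2, 7, 3] cursor@2
After 2 (delete_current): list=[7, 3] cursor@7
After 3 (delete_current): list=[3] cursor@3
After 4 (insert_after(27)): list=[3, 27] cursor@3
After 5 (insert_after(74)): list=[3, 74, 27] cursor@3

Answer: 3 74 27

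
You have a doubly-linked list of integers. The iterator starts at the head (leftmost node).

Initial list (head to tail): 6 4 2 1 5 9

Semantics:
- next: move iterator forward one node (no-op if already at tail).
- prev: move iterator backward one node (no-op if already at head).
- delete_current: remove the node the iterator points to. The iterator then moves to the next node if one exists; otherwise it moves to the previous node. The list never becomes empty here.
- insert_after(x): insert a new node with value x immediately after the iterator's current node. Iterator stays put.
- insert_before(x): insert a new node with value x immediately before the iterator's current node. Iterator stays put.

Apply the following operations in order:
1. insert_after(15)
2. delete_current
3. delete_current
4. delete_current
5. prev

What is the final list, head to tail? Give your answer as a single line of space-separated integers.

Answer: 2 1 5 9

Derivation:
After 1 (insert_after(15)): list=[6, 15, 4, 2, 1, 5, 9] cursor@6
After 2 (delete_current): list=[15, 4, 2, 1, 5, 9] cursor@15
After 3 (delete_current): list=[4, 2, 1, 5, 9] cursor@4
After 4 (delete_current): list=[2, 1, 5, 9] cursor@2
After 5 (prev): list=[2, 1, 5, 9] cursor@2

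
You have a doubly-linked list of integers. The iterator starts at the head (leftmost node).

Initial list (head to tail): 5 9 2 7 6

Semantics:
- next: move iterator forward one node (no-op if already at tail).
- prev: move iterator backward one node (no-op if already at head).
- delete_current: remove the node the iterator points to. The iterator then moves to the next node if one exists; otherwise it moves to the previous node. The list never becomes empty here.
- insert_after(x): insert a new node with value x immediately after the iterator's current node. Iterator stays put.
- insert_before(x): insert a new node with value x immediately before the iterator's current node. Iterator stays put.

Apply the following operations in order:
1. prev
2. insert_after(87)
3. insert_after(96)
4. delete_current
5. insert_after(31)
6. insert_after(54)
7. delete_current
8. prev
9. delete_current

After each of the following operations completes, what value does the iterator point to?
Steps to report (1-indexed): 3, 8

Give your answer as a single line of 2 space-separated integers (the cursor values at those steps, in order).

Answer: 5 54

Derivation:
After 1 (prev): list=[5, 9, 2, 7, 6] cursor@5
After 2 (insert_after(87)): list=[5, 87, 9, 2, 7, 6] cursor@5
After 3 (insert_after(96)): list=[5, 96, 87, 9, 2, 7, 6] cursor@5
After 4 (delete_current): list=[96, 87, 9, 2, 7, 6] cursor@96
After 5 (insert_after(31)): list=[96, 31, 87, 9, 2, 7, 6] cursor@96
After 6 (insert_after(54)): list=[96, 54, 31, 87, 9, 2, 7, 6] cursor@96
After 7 (delete_current): list=[54, 31, 87, 9, 2, 7, 6] cursor@54
After 8 (prev): list=[54, 31, 87, 9, 2, 7, 6] cursor@54
After 9 (delete_current): list=[31, 87, 9, 2, 7, 6] cursor@31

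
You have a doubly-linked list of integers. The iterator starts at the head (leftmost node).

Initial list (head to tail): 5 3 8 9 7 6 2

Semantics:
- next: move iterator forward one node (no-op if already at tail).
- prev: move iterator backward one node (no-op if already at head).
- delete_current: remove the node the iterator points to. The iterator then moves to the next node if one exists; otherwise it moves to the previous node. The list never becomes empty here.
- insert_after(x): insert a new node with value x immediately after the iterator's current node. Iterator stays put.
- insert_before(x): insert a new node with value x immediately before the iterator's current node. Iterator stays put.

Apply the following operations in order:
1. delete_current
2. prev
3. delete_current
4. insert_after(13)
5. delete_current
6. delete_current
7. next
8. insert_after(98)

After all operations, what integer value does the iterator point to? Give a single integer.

Answer: 7

Derivation:
After 1 (delete_current): list=[3, 8, 9, 7, 6, 2] cursor@3
After 2 (prev): list=[3, 8, 9, 7, 6, 2] cursor@3
After 3 (delete_current): list=[8, 9, 7, 6, 2] cursor@8
After 4 (insert_after(13)): list=[8, 13, 9, 7, 6, 2] cursor@8
After 5 (delete_current): list=[13, 9, 7, 6, 2] cursor@13
After 6 (delete_current): list=[9, 7, 6, 2] cursor@9
After 7 (next): list=[9, 7, 6, 2] cursor@7
After 8 (insert_after(98)): list=[9, 7, 98, 6, 2] cursor@7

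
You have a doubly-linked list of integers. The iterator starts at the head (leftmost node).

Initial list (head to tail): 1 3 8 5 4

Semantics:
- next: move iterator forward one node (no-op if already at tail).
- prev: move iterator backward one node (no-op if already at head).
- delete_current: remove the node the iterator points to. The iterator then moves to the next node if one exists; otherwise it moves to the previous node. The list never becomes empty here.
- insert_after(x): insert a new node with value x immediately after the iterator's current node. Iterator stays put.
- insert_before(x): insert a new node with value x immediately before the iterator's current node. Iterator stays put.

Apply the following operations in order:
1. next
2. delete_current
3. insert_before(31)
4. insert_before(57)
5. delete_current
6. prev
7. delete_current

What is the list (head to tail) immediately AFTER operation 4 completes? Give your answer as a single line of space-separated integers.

Answer: 1 31 57 8 5 4

Derivation:
After 1 (next): list=[1, 3, 8, 5, 4] cursor@3
After 2 (delete_current): list=[1, 8, 5, 4] cursor@8
After 3 (insert_before(31)): list=[1, 31, 8, 5, 4] cursor@8
After 4 (insert_before(57)): list=[1, 31, 57, 8, 5, 4] cursor@8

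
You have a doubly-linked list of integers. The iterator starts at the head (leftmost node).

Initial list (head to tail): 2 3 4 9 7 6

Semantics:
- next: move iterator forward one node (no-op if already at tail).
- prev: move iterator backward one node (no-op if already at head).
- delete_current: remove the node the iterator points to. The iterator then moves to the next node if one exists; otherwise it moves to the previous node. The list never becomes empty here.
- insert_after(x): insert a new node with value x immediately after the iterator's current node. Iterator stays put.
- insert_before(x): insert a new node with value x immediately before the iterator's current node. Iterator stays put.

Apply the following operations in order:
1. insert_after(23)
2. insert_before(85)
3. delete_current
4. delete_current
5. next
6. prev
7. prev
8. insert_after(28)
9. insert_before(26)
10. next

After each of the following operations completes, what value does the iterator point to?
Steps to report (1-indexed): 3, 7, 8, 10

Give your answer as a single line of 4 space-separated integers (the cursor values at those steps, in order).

Answer: 23 85 85 28

Derivation:
After 1 (insert_after(23)): list=[2, 23, 3, 4, 9, 7, 6] cursor@2
After 2 (insert_before(85)): list=[85, 2, 23, 3, 4, 9, 7, 6] cursor@2
After 3 (delete_current): list=[85, 23, 3, 4, 9, 7, 6] cursor@23
After 4 (delete_current): list=[85, 3, 4, 9, 7, 6] cursor@3
After 5 (next): list=[85, 3, 4, 9, 7, 6] cursor@4
After 6 (prev): list=[85, 3, 4, 9, 7, 6] cursor@3
After 7 (prev): list=[85, 3, 4, 9, 7, 6] cursor@85
After 8 (insert_after(28)): list=[85, 28, 3, 4, 9, 7, 6] cursor@85
After 9 (insert_before(26)): list=[26, 85, 28, 3, 4, 9, 7, 6] cursor@85
After 10 (next): list=[26, 85, 28, 3, 4, 9, 7, 6] cursor@28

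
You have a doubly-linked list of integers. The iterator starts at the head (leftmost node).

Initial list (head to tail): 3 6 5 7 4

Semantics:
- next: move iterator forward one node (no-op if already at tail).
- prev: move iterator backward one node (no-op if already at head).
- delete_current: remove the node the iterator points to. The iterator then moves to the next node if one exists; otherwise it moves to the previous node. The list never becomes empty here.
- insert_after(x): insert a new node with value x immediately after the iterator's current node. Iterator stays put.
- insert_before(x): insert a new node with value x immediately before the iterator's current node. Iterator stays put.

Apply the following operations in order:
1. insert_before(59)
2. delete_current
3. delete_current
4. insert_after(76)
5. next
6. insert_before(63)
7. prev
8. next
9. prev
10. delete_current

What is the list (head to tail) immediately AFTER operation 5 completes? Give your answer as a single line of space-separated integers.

Answer: 59 5 76 7 4

Derivation:
After 1 (insert_before(59)): list=[59, 3, 6, 5, 7, 4] cursor@3
After 2 (delete_current): list=[59, 6, 5, 7, 4] cursor@6
After 3 (delete_current): list=[59, 5, 7, 4] cursor@5
After 4 (insert_after(76)): list=[59, 5, 76, 7, 4] cursor@5
After 5 (next): list=[59, 5, 76, 7, 4] cursor@76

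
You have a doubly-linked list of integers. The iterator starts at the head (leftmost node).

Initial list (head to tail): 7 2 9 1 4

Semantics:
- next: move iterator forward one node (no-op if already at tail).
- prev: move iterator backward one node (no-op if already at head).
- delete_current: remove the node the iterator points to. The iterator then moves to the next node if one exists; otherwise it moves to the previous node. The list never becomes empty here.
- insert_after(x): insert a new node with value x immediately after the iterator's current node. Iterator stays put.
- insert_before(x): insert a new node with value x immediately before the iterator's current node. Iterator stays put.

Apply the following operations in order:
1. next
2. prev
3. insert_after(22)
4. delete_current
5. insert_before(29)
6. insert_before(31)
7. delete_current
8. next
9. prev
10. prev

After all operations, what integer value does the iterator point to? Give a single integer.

After 1 (next): list=[7, 2, 9, 1, 4] cursor@2
After 2 (prev): list=[7, 2, 9, 1, 4] cursor@7
After 3 (insert_after(22)): list=[7, 22, 2, 9, 1, 4] cursor@7
After 4 (delete_current): list=[22, 2, 9, 1, 4] cursor@22
After 5 (insert_before(29)): list=[29, 22, 2, 9, 1, 4] cursor@22
After 6 (insert_before(31)): list=[29, 31, 22, 2, 9, 1, 4] cursor@22
After 7 (delete_current): list=[29, 31, 2, 9, 1, 4] cursor@2
After 8 (next): list=[29, 31, 2, 9, 1, 4] cursor@9
After 9 (prev): list=[29, 31, 2, 9, 1, 4] cursor@2
After 10 (prev): list=[29, 31, 2, 9, 1, 4] cursor@31

Answer: 31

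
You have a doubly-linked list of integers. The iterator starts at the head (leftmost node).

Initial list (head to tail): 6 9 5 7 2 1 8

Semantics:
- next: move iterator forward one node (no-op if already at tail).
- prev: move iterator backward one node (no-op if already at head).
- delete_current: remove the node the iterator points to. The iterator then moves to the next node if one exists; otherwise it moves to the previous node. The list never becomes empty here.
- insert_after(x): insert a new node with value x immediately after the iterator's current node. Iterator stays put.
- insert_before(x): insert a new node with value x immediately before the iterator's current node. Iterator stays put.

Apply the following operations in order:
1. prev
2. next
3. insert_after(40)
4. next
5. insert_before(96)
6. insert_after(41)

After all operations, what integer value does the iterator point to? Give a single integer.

After 1 (prev): list=[6, 9, 5, 7, 2, 1, 8] cursor@6
After 2 (next): list=[6, 9, 5, 7, 2, 1, 8] cursor@9
After 3 (insert_after(40)): list=[6, 9, 40, 5, 7, 2, 1, 8] cursor@9
After 4 (next): list=[6, 9, 40, 5, 7, 2, 1, 8] cursor@40
After 5 (insert_before(96)): list=[6, 9, 96, 40, 5, 7, 2, 1, 8] cursor@40
After 6 (insert_after(41)): list=[6, 9, 96, 40, 41, 5, 7, 2, 1, 8] cursor@40

Answer: 40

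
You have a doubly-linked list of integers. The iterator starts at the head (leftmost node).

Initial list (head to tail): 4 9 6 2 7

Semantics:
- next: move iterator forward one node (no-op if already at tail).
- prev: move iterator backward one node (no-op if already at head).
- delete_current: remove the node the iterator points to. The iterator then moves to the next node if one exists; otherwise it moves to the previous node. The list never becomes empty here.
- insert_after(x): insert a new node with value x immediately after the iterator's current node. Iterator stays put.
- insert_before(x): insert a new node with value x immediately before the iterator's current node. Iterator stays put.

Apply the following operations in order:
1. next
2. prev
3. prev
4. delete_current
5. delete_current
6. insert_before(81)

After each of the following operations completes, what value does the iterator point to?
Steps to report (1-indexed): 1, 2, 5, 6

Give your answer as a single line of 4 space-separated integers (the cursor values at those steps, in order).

After 1 (next): list=[4, 9, 6, 2, 7] cursor@9
After 2 (prev): list=[4, 9, 6, 2, 7] cursor@4
After 3 (prev): list=[4, 9, 6, 2, 7] cursor@4
After 4 (delete_current): list=[9, 6, 2, 7] cursor@9
After 5 (delete_current): list=[6, 2, 7] cursor@6
After 6 (insert_before(81)): list=[81, 6, 2, 7] cursor@6

Answer: 9 4 6 6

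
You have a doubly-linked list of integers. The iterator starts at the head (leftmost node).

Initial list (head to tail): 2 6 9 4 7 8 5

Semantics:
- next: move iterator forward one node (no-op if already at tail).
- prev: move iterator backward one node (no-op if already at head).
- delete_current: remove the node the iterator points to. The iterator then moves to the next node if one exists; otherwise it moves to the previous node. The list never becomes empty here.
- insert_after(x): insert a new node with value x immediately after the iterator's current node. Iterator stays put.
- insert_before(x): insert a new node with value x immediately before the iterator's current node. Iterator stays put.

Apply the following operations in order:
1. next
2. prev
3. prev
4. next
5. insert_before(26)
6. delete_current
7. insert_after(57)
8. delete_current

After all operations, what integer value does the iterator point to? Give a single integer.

After 1 (next): list=[2, 6, 9, 4, 7, 8, 5] cursor@6
After 2 (prev): list=[2, 6, 9, 4, 7, 8, 5] cursor@2
After 3 (prev): list=[2, 6, 9, 4, 7, 8, 5] cursor@2
After 4 (next): list=[2, 6, 9, 4, 7, 8, 5] cursor@6
After 5 (insert_before(26)): list=[2, 26, 6, 9, 4, 7, 8, 5] cursor@6
After 6 (delete_current): list=[2, 26, 9, 4, 7, 8, 5] cursor@9
After 7 (insert_after(57)): list=[2, 26, 9, 57, 4, 7, 8, 5] cursor@9
After 8 (delete_current): list=[2, 26, 57, 4, 7, 8, 5] cursor@57

Answer: 57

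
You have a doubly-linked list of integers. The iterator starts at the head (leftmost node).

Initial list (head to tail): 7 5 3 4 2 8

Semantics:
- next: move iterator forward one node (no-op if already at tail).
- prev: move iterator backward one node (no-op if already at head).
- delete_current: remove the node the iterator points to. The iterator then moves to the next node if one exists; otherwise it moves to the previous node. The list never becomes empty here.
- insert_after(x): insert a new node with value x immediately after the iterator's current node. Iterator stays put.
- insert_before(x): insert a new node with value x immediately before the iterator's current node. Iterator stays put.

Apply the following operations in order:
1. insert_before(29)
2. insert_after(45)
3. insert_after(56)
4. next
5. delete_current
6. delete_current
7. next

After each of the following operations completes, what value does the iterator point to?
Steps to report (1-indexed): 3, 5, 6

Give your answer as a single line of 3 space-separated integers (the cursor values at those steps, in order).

After 1 (insert_before(29)): list=[29, 7, 5, 3, 4, 2, 8] cursor@7
After 2 (insert_after(45)): list=[29, 7, 45, 5, 3, 4, 2, 8] cursor@7
After 3 (insert_after(56)): list=[29, 7, 56, 45, 5, 3, 4, 2, 8] cursor@7
After 4 (next): list=[29, 7, 56, 45, 5, 3, 4, 2, 8] cursor@56
After 5 (delete_current): list=[29, 7, 45, 5, 3, 4, 2, 8] cursor@45
After 6 (delete_current): list=[29, 7, 5, 3, 4, 2, 8] cursor@5
After 7 (next): list=[29, 7, 5, 3, 4, 2, 8] cursor@3

Answer: 7 45 5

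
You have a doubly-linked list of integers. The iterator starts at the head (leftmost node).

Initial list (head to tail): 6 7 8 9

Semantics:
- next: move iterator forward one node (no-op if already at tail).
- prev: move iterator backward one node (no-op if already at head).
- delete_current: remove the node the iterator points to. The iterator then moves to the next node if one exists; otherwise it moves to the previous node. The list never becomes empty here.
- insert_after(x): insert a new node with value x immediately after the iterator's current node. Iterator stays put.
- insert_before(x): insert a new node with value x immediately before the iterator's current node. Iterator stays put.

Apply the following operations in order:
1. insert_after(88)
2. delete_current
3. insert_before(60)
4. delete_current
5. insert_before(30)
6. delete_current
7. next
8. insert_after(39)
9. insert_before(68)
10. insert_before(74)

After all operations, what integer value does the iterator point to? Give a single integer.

After 1 (insert_after(88)): list=[6, 88, 7, 8, 9] cursor@6
After 2 (delete_current): list=[88, 7, 8, 9] cursor@88
After 3 (insert_before(60)): list=[60, 88, 7, 8, 9] cursor@88
After 4 (delete_current): list=[60, 7, 8, 9] cursor@7
After 5 (insert_before(30)): list=[60, 30, 7, 8, 9] cursor@7
After 6 (delete_current): list=[60, 30, 8, 9] cursor@8
After 7 (next): list=[60, 30, 8, 9] cursor@9
After 8 (insert_after(39)): list=[60, 30, 8, 9, 39] cursor@9
After 9 (insert_before(68)): list=[60, 30, 8, 68, 9, 39] cursor@9
After 10 (insert_before(74)): list=[60, 30, 8, 68, 74, 9, 39] cursor@9

Answer: 9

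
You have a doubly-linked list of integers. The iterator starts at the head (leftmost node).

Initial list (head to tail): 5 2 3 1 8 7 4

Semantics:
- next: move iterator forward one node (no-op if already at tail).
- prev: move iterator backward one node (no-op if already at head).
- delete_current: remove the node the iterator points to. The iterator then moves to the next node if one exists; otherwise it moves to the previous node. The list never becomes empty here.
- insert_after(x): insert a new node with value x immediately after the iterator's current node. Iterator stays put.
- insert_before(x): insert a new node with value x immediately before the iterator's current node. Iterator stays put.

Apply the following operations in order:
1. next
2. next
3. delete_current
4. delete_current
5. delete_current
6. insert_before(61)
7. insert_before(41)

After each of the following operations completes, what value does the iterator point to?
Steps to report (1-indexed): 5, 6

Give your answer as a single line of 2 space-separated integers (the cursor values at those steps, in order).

Answer: 7 7

Derivation:
After 1 (next): list=[5, 2, 3, 1, 8, 7, 4] cursor@2
After 2 (next): list=[5, 2, 3, 1, 8, 7, 4] cursor@3
After 3 (delete_current): list=[5, 2, 1, 8, 7, 4] cursor@1
After 4 (delete_current): list=[5, 2, 8, 7, 4] cursor@8
After 5 (delete_current): list=[5, 2, 7, 4] cursor@7
After 6 (insert_before(61)): list=[5, 2, 61, 7, 4] cursor@7
After 7 (insert_before(41)): list=[5, 2, 61, 41, 7, 4] cursor@7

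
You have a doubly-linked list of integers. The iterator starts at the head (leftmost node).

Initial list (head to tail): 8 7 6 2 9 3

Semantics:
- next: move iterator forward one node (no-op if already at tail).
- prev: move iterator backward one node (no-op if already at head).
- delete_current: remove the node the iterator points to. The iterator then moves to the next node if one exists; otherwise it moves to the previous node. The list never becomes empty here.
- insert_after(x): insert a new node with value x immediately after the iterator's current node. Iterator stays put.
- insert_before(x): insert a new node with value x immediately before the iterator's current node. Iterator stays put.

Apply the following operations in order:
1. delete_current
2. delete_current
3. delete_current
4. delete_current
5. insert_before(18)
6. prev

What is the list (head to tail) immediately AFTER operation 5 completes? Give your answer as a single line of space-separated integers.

After 1 (delete_current): list=[7, 6, 2, 9, 3] cursor@7
After 2 (delete_current): list=[6, 2, 9, 3] cursor@6
After 3 (delete_current): list=[2, 9, 3] cursor@2
After 4 (delete_current): list=[9, 3] cursor@9
After 5 (insert_before(18)): list=[18, 9, 3] cursor@9

Answer: 18 9 3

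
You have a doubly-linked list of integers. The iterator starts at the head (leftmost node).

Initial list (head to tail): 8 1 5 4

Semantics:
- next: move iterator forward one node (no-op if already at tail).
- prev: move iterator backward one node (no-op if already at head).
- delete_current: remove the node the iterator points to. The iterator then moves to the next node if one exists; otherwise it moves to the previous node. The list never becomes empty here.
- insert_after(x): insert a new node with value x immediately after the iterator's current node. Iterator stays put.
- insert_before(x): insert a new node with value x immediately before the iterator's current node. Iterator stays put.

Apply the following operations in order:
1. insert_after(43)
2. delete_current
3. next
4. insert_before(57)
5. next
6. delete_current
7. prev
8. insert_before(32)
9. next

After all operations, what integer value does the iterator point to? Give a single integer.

After 1 (insert_after(43)): list=[8, 43, 1, 5, 4] cursor@8
After 2 (delete_current): list=[43, 1, 5, 4] cursor@43
After 3 (next): list=[43, 1, 5, 4] cursor@1
After 4 (insert_before(57)): list=[43, 57, 1, 5, 4] cursor@1
After 5 (next): list=[43, 57, 1, 5, 4] cursor@5
After 6 (delete_current): list=[43, 57, 1, 4] cursor@4
After 7 (prev): list=[43, 57, 1, 4] cursor@1
After 8 (insert_before(32)): list=[43, 57, 32, 1, 4] cursor@1
After 9 (next): list=[43, 57, 32, 1, 4] cursor@4

Answer: 4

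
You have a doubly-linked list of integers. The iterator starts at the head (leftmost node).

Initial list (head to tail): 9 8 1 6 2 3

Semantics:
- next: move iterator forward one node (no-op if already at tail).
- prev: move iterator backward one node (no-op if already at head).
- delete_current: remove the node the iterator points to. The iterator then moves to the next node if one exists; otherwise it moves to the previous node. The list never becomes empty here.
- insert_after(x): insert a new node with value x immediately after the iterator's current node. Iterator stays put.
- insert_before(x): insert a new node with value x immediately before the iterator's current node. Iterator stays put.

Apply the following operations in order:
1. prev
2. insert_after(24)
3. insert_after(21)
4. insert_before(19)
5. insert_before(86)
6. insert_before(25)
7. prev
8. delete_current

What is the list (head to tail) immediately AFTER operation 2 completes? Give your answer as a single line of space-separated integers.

Answer: 9 24 8 1 6 2 3

Derivation:
After 1 (prev): list=[9, 8, 1, 6, 2, 3] cursor@9
After 2 (insert_after(24)): list=[9, 24, 8, 1, 6, 2, 3] cursor@9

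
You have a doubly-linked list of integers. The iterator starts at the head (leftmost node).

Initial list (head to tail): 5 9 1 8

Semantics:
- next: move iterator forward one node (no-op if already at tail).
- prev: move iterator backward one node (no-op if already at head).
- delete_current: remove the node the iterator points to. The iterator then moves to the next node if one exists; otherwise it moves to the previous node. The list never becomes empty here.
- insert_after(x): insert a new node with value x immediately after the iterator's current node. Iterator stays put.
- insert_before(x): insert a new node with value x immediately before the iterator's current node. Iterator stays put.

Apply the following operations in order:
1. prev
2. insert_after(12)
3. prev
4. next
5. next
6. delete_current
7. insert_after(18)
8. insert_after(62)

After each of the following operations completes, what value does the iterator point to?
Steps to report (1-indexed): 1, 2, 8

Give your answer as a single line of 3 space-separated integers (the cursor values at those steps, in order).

After 1 (prev): list=[5, 9, 1, 8] cursor@5
After 2 (insert_after(12)): list=[5, 12, 9, 1, 8] cursor@5
After 3 (prev): list=[5, 12, 9, 1, 8] cursor@5
After 4 (next): list=[5, 12, 9, 1, 8] cursor@12
After 5 (next): list=[5, 12, 9, 1, 8] cursor@9
After 6 (delete_current): list=[5, 12, 1, 8] cursor@1
After 7 (insert_after(18)): list=[5, 12, 1, 18, 8] cursor@1
After 8 (insert_after(62)): list=[5, 12, 1, 62, 18, 8] cursor@1

Answer: 5 5 1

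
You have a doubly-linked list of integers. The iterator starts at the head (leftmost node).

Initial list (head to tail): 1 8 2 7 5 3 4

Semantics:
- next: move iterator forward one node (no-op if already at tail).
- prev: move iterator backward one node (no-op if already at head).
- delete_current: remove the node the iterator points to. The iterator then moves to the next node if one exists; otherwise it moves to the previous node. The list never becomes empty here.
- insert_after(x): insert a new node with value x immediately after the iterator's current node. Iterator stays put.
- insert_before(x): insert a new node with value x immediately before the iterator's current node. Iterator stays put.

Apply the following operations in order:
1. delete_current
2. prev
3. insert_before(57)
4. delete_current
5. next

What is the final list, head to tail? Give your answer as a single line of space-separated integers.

Answer: 57 2 7 5 3 4

Derivation:
After 1 (delete_current): list=[8, 2, 7, 5, 3, 4] cursor@8
After 2 (prev): list=[8, 2, 7, 5, 3, 4] cursor@8
After 3 (insert_before(57)): list=[57, 8, 2, 7, 5, 3, 4] cursor@8
After 4 (delete_current): list=[57, 2, 7, 5, 3, 4] cursor@2
After 5 (next): list=[57, 2, 7, 5, 3, 4] cursor@7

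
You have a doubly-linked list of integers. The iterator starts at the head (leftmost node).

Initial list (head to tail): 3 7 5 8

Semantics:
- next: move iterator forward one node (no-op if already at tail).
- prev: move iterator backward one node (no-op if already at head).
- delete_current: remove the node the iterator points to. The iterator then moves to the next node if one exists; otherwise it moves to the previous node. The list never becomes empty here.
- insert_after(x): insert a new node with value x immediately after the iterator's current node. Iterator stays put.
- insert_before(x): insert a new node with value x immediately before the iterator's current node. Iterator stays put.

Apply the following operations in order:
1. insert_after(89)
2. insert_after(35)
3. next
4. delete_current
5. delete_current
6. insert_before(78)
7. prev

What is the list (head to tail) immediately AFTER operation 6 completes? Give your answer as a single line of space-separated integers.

Answer: 3 78 7 5 8

Derivation:
After 1 (insert_after(89)): list=[3, 89, 7, 5, 8] cursor@3
After 2 (insert_after(35)): list=[3, 35, 89, 7, 5, 8] cursor@3
After 3 (next): list=[3, 35, 89, 7, 5, 8] cursor@35
After 4 (delete_current): list=[3, 89, 7, 5, 8] cursor@89
After 5 (delete_current): list=[3, 7, 5, 8] cursor@7
After 6 (insert_before(78)): list=[3, 78, 7, 5, 8] cursor@7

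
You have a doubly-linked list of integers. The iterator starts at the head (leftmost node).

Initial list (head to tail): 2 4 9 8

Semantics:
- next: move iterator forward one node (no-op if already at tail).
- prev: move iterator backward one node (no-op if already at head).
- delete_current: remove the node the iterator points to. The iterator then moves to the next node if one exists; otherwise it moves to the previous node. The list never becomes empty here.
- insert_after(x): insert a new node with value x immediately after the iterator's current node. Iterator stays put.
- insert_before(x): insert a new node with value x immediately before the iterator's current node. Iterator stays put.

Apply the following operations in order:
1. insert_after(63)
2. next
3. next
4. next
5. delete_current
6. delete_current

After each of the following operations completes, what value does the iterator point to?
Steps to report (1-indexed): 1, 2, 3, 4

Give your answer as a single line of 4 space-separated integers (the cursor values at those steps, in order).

After 1 (insert_after(63)): list=[2, 63, 4, 9, 8] cursor@2
After 2 (next): list=[2, 63, 4, 9, 8] cursor@63
After 3 (next): list=[2, 63, 4, 9, 8] cursor@4
After 4 (next): list=[2, 63, 4, 9, 8] cursor@9
After 5 (delete_current): list=[2, 63, 4, 8] cursor@8
After 6 (delete_current): list=[2, 63, 4] cursor@4

Answer: 2 63 4 9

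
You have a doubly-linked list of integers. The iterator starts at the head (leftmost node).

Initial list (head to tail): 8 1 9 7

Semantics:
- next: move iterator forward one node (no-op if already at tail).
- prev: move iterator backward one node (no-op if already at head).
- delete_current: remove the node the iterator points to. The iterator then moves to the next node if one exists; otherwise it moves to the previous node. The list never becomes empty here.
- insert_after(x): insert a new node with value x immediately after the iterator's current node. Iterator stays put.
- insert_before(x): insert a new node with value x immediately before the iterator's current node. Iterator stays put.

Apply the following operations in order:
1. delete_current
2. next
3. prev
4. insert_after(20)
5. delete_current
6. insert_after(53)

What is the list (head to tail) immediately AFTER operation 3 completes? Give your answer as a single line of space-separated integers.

Answer: 1 9 7

Derivation:
After 1 (delete_current): list=[1, 9, 7] cursor@1
After 2 (next): list=[1, 9, 7] cursor@9
After 3 (prev): list=[1, 9, 7] cursor@1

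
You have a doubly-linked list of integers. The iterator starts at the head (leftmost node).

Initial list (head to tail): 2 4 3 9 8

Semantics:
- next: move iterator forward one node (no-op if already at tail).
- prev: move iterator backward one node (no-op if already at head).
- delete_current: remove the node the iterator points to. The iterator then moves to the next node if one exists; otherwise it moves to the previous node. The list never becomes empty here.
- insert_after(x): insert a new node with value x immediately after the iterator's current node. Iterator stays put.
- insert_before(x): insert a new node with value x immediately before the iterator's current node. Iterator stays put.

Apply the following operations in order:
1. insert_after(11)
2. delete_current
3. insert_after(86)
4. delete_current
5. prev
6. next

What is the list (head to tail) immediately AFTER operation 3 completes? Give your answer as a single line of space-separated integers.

After 1 (insert_after(11)): list=[2, 11, 4, 3, 9, 8] cursor@2
After 2 (delete_current): list=[11, 4, 3, 9, 8] cursor@11
After 3 (insert_after(86)): list=[11, 86, 4, 3, 9, 8] cursor@11

Answer: 11 86 4 3 9 8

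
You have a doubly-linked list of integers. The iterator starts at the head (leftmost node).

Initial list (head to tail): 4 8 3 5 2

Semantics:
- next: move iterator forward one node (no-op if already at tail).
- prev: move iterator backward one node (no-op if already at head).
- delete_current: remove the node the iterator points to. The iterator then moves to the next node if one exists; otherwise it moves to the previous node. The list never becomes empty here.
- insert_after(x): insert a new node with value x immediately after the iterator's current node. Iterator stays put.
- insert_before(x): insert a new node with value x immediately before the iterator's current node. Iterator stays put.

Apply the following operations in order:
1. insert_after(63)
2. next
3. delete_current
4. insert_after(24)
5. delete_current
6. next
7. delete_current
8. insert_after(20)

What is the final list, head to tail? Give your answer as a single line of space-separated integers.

After 1 (insert_after(63)): list=[4, 63, 8, 3, 5, 2] cursor@4
After 2 (next): list=[4, 63, 8, 3, 5, 2] cursor@63
After 3 (delete_current): list=[4, 8, 3, 5, 2] cursor@8
After 4 (insert_after(24)): list=[4, 8, 24, 3, 5, 2] cursor@8
After 5 (delete_current): list=[4, 24, 3, 5, 2] cursor@24
After 6 (next): list=[4, 24, 3, 5, 2] cursor@3
After 7 (delete_current): list=[4, 24, 5, 2] cursor@5
After 8 (insert_after(20)): list=[4, 24, 5, 20, 2] cursor@5

Answer: 4 24 5 20 2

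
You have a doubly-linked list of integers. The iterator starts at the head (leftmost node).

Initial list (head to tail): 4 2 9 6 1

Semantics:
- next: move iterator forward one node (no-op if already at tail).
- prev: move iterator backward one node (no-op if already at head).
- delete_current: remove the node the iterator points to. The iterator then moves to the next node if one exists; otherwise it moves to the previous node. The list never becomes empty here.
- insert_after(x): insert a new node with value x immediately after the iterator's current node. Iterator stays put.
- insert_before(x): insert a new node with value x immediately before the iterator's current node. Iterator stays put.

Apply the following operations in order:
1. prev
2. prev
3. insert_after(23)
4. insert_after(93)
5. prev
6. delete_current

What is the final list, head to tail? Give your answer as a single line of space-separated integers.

Answer: 93 23 2 9 6 1

Derivation:
After 1 (prev): list=[4, 2, 9, 6, 1] cursor@4
After 2 (prev): list=[4, 2, 9, 6, 1] cursor@4
After 3 (insert_after(23)): list=[4, 23, 2, 9, 6, 1] cursor@4
After 4 (insert_after(93)): list=[4, 93, 23, 2, 9, 6, 1] cursor@4
After 5 (prev): list=[4, 93, 23, 2, 9, 6, 1] cursor@4
After 6 (delete_current): list=[93, 23, 2, 9, 6, 1] cursor@93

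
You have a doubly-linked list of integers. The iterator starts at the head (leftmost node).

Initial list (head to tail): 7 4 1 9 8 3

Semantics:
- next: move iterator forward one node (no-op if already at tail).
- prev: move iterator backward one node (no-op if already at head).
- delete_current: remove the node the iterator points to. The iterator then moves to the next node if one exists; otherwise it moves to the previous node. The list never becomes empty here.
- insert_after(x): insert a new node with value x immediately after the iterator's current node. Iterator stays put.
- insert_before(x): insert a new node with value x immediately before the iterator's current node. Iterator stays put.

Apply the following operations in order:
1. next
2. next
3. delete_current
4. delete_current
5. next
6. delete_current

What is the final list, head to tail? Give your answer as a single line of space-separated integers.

Answer: 7 4 8

Derivation:
After 1 (next): list=[7, 4, 1, 9, 8, 3] cursor@4
After 2 (next): list=[7, 4, 1, 9, 8, 3] cursor@1
After 3 (delete_current): list=[7, 4, 9, 8, 3] cursor@9
After 4 (delete_current): list=[7, 4, 8, 3] cursor@8
After 5 (next): list=[7, 4, 8, 3] cursor@3
After 6 (delete_current): list=[7, 4, 8] cursor@8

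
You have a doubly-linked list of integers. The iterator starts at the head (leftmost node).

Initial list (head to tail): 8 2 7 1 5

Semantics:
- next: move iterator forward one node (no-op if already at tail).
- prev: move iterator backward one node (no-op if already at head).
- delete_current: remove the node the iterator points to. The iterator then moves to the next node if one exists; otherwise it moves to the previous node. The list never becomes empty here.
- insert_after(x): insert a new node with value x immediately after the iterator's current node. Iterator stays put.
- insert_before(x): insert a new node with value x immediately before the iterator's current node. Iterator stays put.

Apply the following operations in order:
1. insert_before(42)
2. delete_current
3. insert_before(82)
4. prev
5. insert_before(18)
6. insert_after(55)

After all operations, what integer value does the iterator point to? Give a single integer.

Answer: 82

Derivation:
After 1 (insert_before(42)): list=[42, 8, 2, 7, 1, 5] cursor@8
After 2 (delete_current): list=[42, 2, 7, 1, 5] cursor@2
After 3 (insert_before(82)): list=[42, 82, 2, 7, 1, 5] cursor@2
After 4 (prev): list=[42, 82, 2, 7, 1, 5] cursor@82
After 5 (insert_before(18)): list=[42, 18, 82, 2, 7, 1, 5] cursor@82
After 6 (insert_after(55)): list=[42, 18, 82, 55, 2, 7, 1, 5] cursor@82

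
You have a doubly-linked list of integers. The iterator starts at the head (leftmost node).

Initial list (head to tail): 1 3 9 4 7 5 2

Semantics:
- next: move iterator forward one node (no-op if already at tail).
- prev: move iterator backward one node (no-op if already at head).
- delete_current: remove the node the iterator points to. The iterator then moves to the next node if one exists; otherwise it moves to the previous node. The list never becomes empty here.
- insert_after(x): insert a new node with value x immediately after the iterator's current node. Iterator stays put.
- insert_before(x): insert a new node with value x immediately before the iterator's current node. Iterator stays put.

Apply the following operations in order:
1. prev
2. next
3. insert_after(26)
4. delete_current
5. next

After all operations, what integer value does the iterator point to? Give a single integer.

After 1 (prev): list=[1, 3, 9, 4, 7, 5, 2] cursor@1
After 2 (next): list=[1, 3, 9, 4, 7, 5, 2] cursor@3
After 3 (insert_after(26)): list=[1, 3, 26, 9, 4, 7, 5, 2] cursor@3
After 4 (delete_current): list=[1, 26, 9, 4, 7, 5, 2] cursor@26
After 5 (next): list=[1, 26, 9, 4, 7, 5, 2] cursor@9

Answer: 9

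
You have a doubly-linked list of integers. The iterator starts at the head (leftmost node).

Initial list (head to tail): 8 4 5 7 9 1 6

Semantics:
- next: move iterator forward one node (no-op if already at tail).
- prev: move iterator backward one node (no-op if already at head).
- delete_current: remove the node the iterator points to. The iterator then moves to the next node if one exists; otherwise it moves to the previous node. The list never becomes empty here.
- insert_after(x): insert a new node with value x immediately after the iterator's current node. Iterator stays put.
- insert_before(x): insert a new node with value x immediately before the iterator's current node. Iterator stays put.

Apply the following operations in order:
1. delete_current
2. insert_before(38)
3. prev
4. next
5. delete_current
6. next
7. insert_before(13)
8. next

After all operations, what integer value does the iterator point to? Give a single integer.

After 1 (delete_current): list=[4, 5, 7, 9, 1, 6] cursor@4
After 2 (insert_before(38)): list=[38, 4, 5, 7, 9, 1, 6] cursor@4
After 3 (prev): list=[38, 4, 5, 7, 9, 1, 6] cursor@38
After 4 (next): list=[38, 4, 5, 7, 9, 1, 6] cursor@4
After 5 (delete_current): list=[38, 5, 7, 9, 1, 6] cursor@5
After 6 (next): list=[38, 5, 7, 9, 1, 6] cursor@7
After 7 (insert_before(13)): list=[38, 5, 13, 7, 9, 1, 6] cursor@7
After 8 (next): list=[38, 5, 13, 7, 9, 1, 6] cursor@9

Answer: 9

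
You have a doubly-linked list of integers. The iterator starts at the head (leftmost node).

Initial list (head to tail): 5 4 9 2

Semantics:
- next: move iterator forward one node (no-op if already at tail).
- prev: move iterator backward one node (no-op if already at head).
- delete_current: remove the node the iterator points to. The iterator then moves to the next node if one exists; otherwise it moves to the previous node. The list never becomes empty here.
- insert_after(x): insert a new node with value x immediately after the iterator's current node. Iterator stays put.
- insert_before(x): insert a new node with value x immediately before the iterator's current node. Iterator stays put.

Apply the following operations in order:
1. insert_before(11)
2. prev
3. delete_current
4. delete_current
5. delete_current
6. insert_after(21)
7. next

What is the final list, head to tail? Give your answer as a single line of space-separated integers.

After 1 (insert_before(11)): list=[11, 5, 4, 9, 2] cursor@5
After 2 (prev): list=[11, 5, 4, 9, 2] cursor@11
After 3 (delete_current): list=[5, 4, 9, 2] cursor@5
After 4 (delete_current): list=[4, 9, 2] cursor@4
After 5 (delete_current): list=[9, 2] cursor@9
After 6 (insert_after(21)): list=[9, 21, 2] cursor@9
After 7 (next): list=[9, 21, 2] cursor@21

Answer: 9 21 2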